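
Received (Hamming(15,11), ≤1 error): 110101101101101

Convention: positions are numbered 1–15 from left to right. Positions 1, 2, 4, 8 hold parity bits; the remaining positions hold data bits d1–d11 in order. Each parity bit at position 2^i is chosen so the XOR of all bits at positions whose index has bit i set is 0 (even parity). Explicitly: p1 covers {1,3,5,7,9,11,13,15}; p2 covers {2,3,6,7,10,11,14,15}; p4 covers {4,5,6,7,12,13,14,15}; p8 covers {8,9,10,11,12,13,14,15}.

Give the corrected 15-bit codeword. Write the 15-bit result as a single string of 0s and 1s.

110101101111101

s1 (pos 1,3,5,7,9,11,13,15): 1⊕0⊕0⊕1⊕1⊕0⊕1⊕1 = 1
s2 (pos 2,3,6,7,10,11,14,15): 1⊕0⊕1⊕1⊕1⊕0⊕0⊕1 = 1
s4 (pos 4,5,6,7,12,13,14,15): 1⊕0⊕1⊕1⊕1⊕1⊕0⊕1 = 0
s8 (pos 8,9,10,11,12,13,14,15): 0⊕1⊕1⊕0⊕1⊕1⊕0⊕1 = 1
Syndrome s8…s1 = 1011 → error at position 11.
Flip position 11: 110101101101101 → 110101101111101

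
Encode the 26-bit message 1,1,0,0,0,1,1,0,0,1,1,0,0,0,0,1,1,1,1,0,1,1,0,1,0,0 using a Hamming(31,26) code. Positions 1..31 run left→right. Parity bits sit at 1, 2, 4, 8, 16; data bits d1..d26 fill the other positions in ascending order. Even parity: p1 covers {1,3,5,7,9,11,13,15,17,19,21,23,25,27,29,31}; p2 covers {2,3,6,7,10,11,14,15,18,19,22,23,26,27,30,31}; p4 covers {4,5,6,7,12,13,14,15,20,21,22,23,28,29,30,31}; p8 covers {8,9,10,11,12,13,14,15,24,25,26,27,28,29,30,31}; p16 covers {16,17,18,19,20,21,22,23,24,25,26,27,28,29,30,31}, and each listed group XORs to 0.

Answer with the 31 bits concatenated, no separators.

0111100001100111000011110110100

Place data at non-parity positions: p1 p2 1 p4 1 0 0 p8 0 1 1 0 0 1 1 p16 0 0 0 0 1 1 1 1 0 1 1 0 1 0 0
p1 (pos 1,3,5,7,9,11,13,15,17,19,21,23,25,27,29,31): XOR of data positions = 1⊕1⊕0⊕0⊕1⊕0⊕1⊕0⊕0⊕1⊕1⊕0⊕1⊕1⊕0 = 0
p2 (pos 2,3,6,7,10,11,14,15,18,19,22,23,26,27,30,31): XOR of data positions = 1⊕0⊕0⊕1⊕1⊕1⊕1⊕0⊕0⊕1⊕1⊕1⊕1⊕0⊕0 = 1
p4 (pos 4,5,6,7,12,13,14,15,20,21,22,23,28,29,30,31): XOR of data positions = 1⊕0⊕0⊕0⊕0⊕1⊕1⊕0⊕1⊕1⊕1⊕0⊕1⊕0⊕0 = 1
p8 (pos 8,9,10,11,12,13,14,15,24,25,26,27,28,29,30,31): XOR of data positions = 0⊕1⊕1⊕0⊕0⊕1⊕1⊕1⊕0⊕1⊕1⊕0⊕1⊕0⊕0 = 0
p16 (pos 16,17,18,19,20,21,22,23,24,25,26,27,28,29,30,31): XOR of data positions = 0⊕0⊕0⊕0⊕1⊕1⊕1⊕1⊕0⊕1⊕1⊕0⊕1⊕0⊕0 = 1
Codeword: 0111100001100111000011110110100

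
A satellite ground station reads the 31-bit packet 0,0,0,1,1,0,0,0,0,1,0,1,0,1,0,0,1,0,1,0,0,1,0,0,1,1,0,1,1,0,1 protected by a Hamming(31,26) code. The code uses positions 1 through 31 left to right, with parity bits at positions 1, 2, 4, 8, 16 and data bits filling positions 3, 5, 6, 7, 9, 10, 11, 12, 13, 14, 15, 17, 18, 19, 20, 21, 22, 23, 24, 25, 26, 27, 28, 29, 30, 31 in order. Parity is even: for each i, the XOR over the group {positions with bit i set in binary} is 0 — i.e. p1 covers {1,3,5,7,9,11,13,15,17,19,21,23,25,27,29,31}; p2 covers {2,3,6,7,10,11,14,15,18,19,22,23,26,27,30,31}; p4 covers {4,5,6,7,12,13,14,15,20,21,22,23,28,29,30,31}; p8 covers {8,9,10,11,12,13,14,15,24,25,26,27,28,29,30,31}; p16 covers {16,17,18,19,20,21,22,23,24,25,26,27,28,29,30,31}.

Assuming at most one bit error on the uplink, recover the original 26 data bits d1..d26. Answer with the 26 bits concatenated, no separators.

s1 (pos 1,3,5,7,9,11,13,15,17,19,21,23,25,27,29,31): 0⊕0⊕1⊕0⊕0⊕0⊕0⊕0⊕1⊕1⊕0⊕0⊕1⊕0⊕1⊕1 = 0
s2 (pos 2,3,6,7,10,11,14,15,18,19,22,23,26,27,30,31): 0⊕0⊕0⊕0⊕1⊕0⊕1⊕0⊕0⊕1⊕1⊕0⊕1⊕0⊕0⊕1 = 0
s4 (pos 4,5,6,7,12,13,14,15,20,21,22,23,28,29,30,31): 1⊕1⊕0⊕0⊕1⊕0⊕1⊕0⊕0⊕0⊕1⊕0⊕1⊕1⊕0⊕1 = 0
s8 (pos 8,9,10,11,12,13,14,15,24,25,26,27,28,29,30,31): 0⊕0⊕1⊕0⊕1⊕0⊕1⊕0⊕0⊕1⊕1⊕0⊕1⊕1⊕0⊕1 = 0
s16 (pos 16,17,18,19,20,21,22,23,24,25,26,27,28,29,30,31): 0⊕1⊕0⊕1⊕0⊕0⊕1⊕0⊕0⊕1⊕1⊕0⊕1⊕1⊕0⊕1 = 0
Syndrome s16…s1 = 00000 → no error.
Read data bits from positions 3,5,6,7,9,10,11,12,13,14,15,17,18,19,20,21,22,23,24,25,26,27,28,29,30,31: 01000101010101001001101101

01000101010101001001101101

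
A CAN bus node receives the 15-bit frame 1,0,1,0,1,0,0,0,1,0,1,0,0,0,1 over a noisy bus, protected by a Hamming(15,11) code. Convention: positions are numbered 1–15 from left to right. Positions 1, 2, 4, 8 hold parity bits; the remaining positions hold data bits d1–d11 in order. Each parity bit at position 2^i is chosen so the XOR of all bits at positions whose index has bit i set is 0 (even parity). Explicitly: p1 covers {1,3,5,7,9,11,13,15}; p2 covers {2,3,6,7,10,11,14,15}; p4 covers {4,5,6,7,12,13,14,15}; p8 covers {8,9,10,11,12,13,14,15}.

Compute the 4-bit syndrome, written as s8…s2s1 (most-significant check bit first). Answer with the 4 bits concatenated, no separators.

s1 (pos 1,3,5,7,9,11,13,15): 1⊕1⊕1⊕0⊕1⊕1⊕0⊕1 = 0
s2 (pos 2,3,6,7,10,11,14,15): 0⊕1⊕0⊕0⊕0⊕1⊕0⊕1 = 1
s4 (pos 4,5,6,7,12,13,14,15): 0⊕1⊕0⊕0⊕0⊕0⊕0⊕1 = 0
s8 (pos 8,9,10,11,12,13,14,15): 0⊕1⊕0⊕1⊕0⊕0⊕0⊕1 = 1
Syndrome s8…s1 = 1010 → error at position 10.

1010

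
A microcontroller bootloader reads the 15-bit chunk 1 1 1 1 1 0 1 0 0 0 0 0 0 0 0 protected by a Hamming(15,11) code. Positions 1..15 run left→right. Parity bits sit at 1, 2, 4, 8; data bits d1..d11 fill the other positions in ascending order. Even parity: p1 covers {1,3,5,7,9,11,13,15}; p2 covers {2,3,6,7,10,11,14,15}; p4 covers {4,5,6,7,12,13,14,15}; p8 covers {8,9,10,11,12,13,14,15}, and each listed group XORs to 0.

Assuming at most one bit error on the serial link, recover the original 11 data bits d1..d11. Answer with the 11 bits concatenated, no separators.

s1 (pos 1,3,5,7,9,11,13,15): 1⊕1⊕1⊕1⊕0⊕0⊕0⊕0 = 0
s2 (pos 2,3,6,7,10,11,14,15): 1⊕1⊕0⊕1⊕0⊕0⊕0⊕0 = 1
s4 (pos 4,5,6,7,12,13,14,15): 1⊕1⊕0⊕1⊕0⊕0⊕0⊕0 = 1
s8 (pos 8,9,10,11,12,13,14,15): 0⊕0⊕0⊕0⊕0⊕0⊕0⊕0 = 0
Syndrome s8…s1 = 0110 → error at position 6.
Flip position 6: 111110100000000 → 111111100000000
Read data bits from positions 3,5,6,7,9,10,11,12,13,14,15: 11110000000

11110000000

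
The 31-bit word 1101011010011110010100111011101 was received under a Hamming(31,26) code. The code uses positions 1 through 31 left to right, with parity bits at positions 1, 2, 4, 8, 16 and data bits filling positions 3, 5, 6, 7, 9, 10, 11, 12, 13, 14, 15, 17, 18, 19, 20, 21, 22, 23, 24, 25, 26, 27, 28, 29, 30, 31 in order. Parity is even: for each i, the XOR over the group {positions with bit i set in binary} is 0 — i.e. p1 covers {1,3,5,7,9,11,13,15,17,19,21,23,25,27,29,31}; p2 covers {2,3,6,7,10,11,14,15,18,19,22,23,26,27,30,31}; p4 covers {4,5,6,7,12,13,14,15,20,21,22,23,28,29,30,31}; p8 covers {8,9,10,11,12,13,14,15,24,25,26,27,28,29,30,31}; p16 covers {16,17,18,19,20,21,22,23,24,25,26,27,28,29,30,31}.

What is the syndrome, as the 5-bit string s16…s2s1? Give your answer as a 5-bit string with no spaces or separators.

11010

s1 (pos 1,3,5,7,9,11,13,15,17,19,21,23,25,27,29,31): 1⊕0⊕0⊕1⊕1⊕0⊕1⊕1⊕0⊕0⊕0⊕1⊕1⊕1⊕1⊕1 = 0
s2 (pos 2,3,6,7,10,11,14,15,18,19,22,23,26,27,30,31): 1⊕0⊕1⊕1⊕0⊕0⊕1⊕1⊕1⊕0⊕0⊕1⊕0⊕1⊕0⊕1 = 1
s4 (pos 4,5,6,7,12,13,14,15,20,21,22,23,28,29,30,31): 1⊕0⊕1⊕1⊕1⊕1⊕1⊕1⊕1⊕0⊕0⊕1⊕1⊕1⊕0⊕1 = 0
s8 (pos 8,9,10,11,12,13,14,15,24,25,26,27,28,29,30,31): 0⊕1⊕0⊕0⊕1⊕1⊕1⊕1⊕1⊕1⊕0⊕1⊕1⊕1⊕0⊕1 = 1
s16 (pos 16,17,18,19,20,21,22,23,24,25,26,27,28,29,30,31): 0⊕0⊕1⊕0⊕1⊕0⊕0⊕1⊕1⊕1⊕0⊕1⊕1⊕1⊕0⊕1 = 1
Syndrome s16…s1 = 11010 → error at position 26.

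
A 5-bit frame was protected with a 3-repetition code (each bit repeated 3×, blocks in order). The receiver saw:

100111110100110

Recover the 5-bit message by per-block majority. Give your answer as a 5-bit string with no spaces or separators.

01101

Block 1 (100): 1 one → 0
Block 2 (111): 3 ones → 1
Block 3 (110): 2 ones → 1
Block 4 (100): 1 one → 0
Block 5 (110): 2 ones → 1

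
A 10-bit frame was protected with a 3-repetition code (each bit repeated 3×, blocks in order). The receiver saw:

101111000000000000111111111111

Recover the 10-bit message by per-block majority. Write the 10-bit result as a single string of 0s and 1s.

1100001111

Block 1 (101): 2 ones → 1
Block 2 (111): 3 ones → 1
Block 3 (000): 0 ones → 0
Block 4 (000): 0 ones → 0
Block 5 (000): 0 ones → 0
Block 6 (000): 0 ones → 0
Block 7 (111): 3 ones → 1
Block 8 (111): 3 ones → 1
Block 9 (111): 3 ones → 1
Block 10 (111): 3 ones → 1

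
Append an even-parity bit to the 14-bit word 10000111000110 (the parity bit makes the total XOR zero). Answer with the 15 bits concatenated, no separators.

100001110001100

XOR of the 14 data bits: 1⊕0⊕0⊕0⊕0⊕1⊕1⊕1⊕0⊕0⊕0⊕1⊕1⊕0 = 0
Parity bit = 0 (so all 15 bits XOR to 0).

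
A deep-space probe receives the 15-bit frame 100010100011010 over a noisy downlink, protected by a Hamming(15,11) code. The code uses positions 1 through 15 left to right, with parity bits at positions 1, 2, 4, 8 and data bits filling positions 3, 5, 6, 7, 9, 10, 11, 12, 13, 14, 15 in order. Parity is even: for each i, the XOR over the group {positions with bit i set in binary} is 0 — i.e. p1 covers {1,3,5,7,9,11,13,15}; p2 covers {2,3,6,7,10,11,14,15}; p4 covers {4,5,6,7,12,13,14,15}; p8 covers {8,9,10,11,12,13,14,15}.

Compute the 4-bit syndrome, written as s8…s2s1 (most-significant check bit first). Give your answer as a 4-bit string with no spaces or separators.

1010

s1 (pos 1,3,5,7,9,11,13,15): 1⊕0⊕1⊕1⊕0⊕1⊕0⊕0 = 0
s2 (pos 2,3,6,7,10,11,14,15): 0⊕0⊕0⊕1⊕0⊕1⊕1⊕0 = 1
s4 (pos 4,5,6,7,12,13,14,15): 0⊕1⊕0⊕1⊕1⊕0⊕1⊕0 = 0
s8 (pos 8,9,10,11,12,13,14,15): 0⊕0⊕0⊕1⊕1⊕0⊕1⊕0 = 1
Syndrome s8…s1 = 1010 → error at position 10.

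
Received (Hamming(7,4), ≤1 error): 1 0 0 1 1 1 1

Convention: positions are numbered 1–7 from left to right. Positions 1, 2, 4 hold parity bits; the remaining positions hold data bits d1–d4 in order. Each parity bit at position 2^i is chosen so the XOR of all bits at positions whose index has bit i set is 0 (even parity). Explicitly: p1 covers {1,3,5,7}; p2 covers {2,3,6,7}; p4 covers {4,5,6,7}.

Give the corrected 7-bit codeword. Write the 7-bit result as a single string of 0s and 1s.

s1 (pos 1,3,5,7): 1⊕0⊕1⊕1 = 1
s2 (pos 2,3,6,7): 0⊕0⊕1⊕1 = 0
s4 (pos 4,5,6,7): 1⊕1⊕1⊕1 = 0
Syndrome s4…s1 = 001 → error at position 1.
Flip position 1: 1001111 → 0001111

0001111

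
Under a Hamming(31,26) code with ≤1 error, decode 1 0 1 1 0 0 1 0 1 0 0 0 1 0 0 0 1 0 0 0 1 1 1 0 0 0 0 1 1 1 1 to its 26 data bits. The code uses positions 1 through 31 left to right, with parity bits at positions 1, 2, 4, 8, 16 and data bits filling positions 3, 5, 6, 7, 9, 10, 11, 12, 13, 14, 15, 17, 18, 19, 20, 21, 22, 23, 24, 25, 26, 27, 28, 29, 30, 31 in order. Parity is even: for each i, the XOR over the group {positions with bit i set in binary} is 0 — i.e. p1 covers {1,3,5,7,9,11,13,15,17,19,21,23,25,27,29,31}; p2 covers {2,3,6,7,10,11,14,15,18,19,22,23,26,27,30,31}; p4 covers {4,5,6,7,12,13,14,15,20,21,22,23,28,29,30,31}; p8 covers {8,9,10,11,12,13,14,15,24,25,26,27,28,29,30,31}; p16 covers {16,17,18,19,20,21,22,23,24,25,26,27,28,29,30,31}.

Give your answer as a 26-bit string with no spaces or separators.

10011000100100011100001111

s1 (pos 1,3,5,7,9,11,13,15,17,19,21,23,25,27,29,31): 1⊕1⊕0⊕1⊕1⊕0⊕1⊕0⊕1⊕0⊕1⊕1⊕0⊕0⊕1⊕1 = 0
s2 (pos 2,3,6,7,10,11,14,15,18,19,22,23,26,27,30,31): 0⊕1⊕0⊕1⊕0⊕0⊕0⊕0⊕0⊕0⊕1⊕1⊕0⊕0⊕1⊕1 = 0
s4 (pos 4,5,6,7,12,13,14,15,20,21,22,23,28,29,30,31): 1⊕0⊕0⊕1⊕0⊕1⊕0⊕0⊕0⊕1⊕1⊕1⊕1⊕1⊕1⊕1 = 0
s8 (pos 8,9,10,11,12,13,14,15,24,25,26,27,28,29,30,31): 0⊕1⊕0⊕0⊕0⊕1⊕0⊕0⊕0⊕0⊕0⊕0⊕1⊕1⊕1⊕1 = 0
s16 (pos 16,17,18,19,20,21,22,23,24,25,26,27,28,29,30,31): 0⊕1⊕0⊕0⊕0⊕1⊕1⊕1⊕0⊕0⊕0⊕0⊕1⊕1⊕1⊕1 = 0
Syndrome s16…s1 = 00000 → no error.
Read data bits from positions 3,5,6,7,9,10,11,12,13,14,15,17,18,19,20,21,22,23,24,25,26,27,28,29,30,31: 10011000100100011100001111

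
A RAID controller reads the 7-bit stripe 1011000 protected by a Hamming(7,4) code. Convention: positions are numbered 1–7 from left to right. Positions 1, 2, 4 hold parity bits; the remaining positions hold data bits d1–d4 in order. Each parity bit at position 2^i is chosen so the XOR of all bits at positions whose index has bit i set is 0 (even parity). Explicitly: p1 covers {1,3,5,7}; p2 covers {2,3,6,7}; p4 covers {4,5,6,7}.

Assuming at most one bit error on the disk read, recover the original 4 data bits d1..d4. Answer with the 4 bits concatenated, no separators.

s1 (pos 1,3,5,7): 1⊕1⊕0⊕0 = 0
s2 (pos 2,3,6,7): 0⊕1⊕0⊕0 = 1
s4 (pos 4,5,6,7): 1⊕0⊕0⊕0 = 1
Syndrome s4…s1 = 110 → error at position 6.
Flip position 6: 1011000 → 1011010
Read data bits from positions 3,5,6,7: 1010

1010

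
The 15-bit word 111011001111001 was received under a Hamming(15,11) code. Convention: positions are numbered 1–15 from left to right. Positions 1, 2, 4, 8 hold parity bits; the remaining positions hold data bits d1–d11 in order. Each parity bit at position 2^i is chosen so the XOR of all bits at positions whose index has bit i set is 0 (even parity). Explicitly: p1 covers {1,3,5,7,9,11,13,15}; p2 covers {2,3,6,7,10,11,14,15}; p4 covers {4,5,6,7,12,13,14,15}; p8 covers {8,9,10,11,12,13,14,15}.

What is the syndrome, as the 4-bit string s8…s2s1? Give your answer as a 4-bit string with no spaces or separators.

1000

s1 (pos 1,3,5,7,9,11,13,15): 1⊕1⊕1⊕0⊕1⊕1⊕0⊕1 = 0
s2 (pos 2,3,6,7,10,11,14,15): 1⊕1⊕1⊕0⊕1⊕1⊕0⊕1 = 0
s4 (pos 4,5,6,7,12,13,14,15): 0⊕1⊕1⊕0⊕1⊕0⊕0⊕1 = 0
s8 (pos 8,9,10,11,12,13,14,15): 0⊕1⊕1⊕1⊕1⊕0⊕0⊕1 = 1
Syndrome s8…s1 = 1000 → error at position 8.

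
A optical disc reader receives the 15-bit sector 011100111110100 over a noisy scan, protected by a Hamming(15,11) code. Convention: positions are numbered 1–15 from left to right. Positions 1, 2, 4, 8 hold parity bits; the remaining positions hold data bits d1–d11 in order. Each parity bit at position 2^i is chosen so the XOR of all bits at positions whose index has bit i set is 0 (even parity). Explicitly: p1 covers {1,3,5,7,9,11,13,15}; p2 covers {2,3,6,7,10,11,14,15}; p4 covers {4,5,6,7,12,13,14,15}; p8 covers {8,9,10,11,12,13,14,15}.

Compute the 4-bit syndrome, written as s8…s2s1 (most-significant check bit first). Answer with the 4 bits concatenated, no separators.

1111

s1 (pos 1,3,5,7,9,11,13,15): 0⊕1⊕0⊕1⊕1⊕1⊕1⊕0 = 1
s2 (pos 2,3,6,7,10,11,14,15): 1⊕1⊕0⊕1⊕1⊕1⊕0⊕0 = 1
s4 (pos 4,5,6,7,12,13,14,15): 1⊕0⊕0⊕1⊕0⊕1⊕0⊕0 = 1
s8 (pos 8,9,10,11,12,13,14,15): 1⊕1⊕1⊕1⊕0⊕1⊕0⊕0 = 1
Syndrome s8…s1 = 1111 → error at position 15.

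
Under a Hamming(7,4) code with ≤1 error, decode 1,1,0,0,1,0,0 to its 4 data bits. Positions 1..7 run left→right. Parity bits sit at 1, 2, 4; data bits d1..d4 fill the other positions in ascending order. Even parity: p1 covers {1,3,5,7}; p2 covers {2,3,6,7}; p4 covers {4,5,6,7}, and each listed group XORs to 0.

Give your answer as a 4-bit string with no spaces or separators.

0110

s1 (pos 1,3,5,7): 1⊕0⊕1⊕0 = 0
s2 (pos 2,3,6,7): 1⊕0⊕0⊕0 = 1
s4 (pos 4,5,6,7): 0⊕1⊕0⊕0 = 1
Syndrome s4…s1 = 110 → error at position 6.
Flip position 6: 1100100 → 1100110
Read data bits from positions 3,5,6,7: 0110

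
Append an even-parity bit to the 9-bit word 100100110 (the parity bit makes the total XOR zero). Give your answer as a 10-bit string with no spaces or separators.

XOR of the 9 data bits: 1⊕0⊕0⊕1⊕0⊕0⊕1⊕1⊕0 = 0
Parity bit = 0 (so all 10 bits XOR to 0).

1001001100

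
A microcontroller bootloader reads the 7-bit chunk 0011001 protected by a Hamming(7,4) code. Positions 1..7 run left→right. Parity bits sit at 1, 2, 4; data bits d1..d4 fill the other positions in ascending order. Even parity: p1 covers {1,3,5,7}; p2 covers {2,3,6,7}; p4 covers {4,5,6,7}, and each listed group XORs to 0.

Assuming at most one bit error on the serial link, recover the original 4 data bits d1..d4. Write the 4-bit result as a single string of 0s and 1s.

1001

s1 (pos 1,3,5,7): 0⊕1⊕0⊕1 = 0
s2 (pos 2,3,6,7): 0⊕1⊕0⊕1 = 0
s4 (pos 4,5,6,7): 1⊕0⊕0⊕1 = 0
Syndrome s4…s1 = 000 → no error.
Read data bits from positions 3,5,6,7: 1001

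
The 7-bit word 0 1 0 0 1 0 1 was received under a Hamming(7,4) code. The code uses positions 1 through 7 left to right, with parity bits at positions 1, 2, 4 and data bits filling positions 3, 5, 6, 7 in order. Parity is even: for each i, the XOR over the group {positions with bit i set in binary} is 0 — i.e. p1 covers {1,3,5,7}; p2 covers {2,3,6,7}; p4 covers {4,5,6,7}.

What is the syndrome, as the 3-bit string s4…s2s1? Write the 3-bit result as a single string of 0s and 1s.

s1 (pos 1,3,5,7): 0⊕0⊕1⊕1 = 0
s2 (pos 2,3,6,7): 1⊕0⊕0⊕1 = 0
s4 (pos 4,5,6,7): 0⊕1⊕0⊕1 = 0
Syndrome s4…s1 = 000 → no error.

000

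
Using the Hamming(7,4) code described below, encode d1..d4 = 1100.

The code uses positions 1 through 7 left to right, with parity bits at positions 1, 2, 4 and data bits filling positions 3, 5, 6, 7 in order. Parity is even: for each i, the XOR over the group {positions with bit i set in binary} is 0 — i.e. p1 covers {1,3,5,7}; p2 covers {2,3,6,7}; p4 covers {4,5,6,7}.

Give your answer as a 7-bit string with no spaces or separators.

0111100

Place data at non-parity positions: p1 p2 1 p4 1 0 0
p1 (pos 1,3,5,7): XOR of data positions = 1⊕1⊕0 = 0
p2 (pos 2,3,6,7): XOR of data positions = 1⊕0⊕0 = 1
p4 (pos 4,5,6,7): XOR of data positions = 1⊕0⊕0 = 1
Codeword: 0111100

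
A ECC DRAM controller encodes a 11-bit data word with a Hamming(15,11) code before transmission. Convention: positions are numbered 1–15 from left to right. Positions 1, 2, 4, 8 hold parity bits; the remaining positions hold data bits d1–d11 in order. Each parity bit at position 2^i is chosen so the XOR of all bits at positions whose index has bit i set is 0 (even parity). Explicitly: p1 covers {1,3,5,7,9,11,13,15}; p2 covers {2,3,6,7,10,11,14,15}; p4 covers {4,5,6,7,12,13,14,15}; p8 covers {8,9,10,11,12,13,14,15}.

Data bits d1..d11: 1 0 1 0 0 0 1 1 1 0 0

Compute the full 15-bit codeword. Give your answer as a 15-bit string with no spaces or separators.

Place data at non-parity positions: p1 p2 1 p4 0 1 0 p8 0 0 1 1 1 0 0
p1 (pos 1,3,5,7,9,11,13,15): XOR of data positions = 1⊕0⊕0⊕0⊕1⊕1⊕0 = 1
p2 (pos 2,3,6,7,10,11,14,15): XOR of data positions = 1⊕1⊕0⊕0⊕1⊕0⊕0 = 1
p4 (pos 4,5,6,7,12,13,14,15): XOR of data positions = 0⊕1⊕0⊕1⊕1⊕0⊕0 = 1
p8 (pos 8,9,10,11,12,13,14,15): XOR of data positions = 0⊕0⊕1⊕1⊕1⊕0⊕0 = 1
Codeword: 111101010011100

111101010011100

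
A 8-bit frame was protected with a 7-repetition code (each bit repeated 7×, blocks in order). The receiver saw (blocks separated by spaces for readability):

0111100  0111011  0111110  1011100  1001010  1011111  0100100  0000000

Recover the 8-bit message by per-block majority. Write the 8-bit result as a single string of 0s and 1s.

11110100

Block 1 (0111100): 4 ones → 1
Block 2 (0111011): 5 ones → 1
Block 3 (0111110): 5 ones → 1
Block 4 (1011100): 4 ones → 1
Block 5 (1001010): 3 ones → 0
Block 6 (1011111): 6 ones → 1
Block 7 (0100100): 2 ones → 0
Block 8 (0000000): 0 ones → 0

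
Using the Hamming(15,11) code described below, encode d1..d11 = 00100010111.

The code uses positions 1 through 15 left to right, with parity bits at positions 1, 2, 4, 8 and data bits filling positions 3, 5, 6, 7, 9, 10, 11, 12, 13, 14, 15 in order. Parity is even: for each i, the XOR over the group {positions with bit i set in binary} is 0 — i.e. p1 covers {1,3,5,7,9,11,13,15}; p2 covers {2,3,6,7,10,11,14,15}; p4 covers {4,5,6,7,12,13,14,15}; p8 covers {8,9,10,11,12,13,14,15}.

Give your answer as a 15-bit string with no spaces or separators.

100001000010111

Place data at non-parity positions: p1 p2 0 p4 0 1 0 p8 0 0 1 0 1 1 1
p1 (pos 1,3,5,7,9,11,13,15): XOR of data positions = 0⊕0⊕0⊕0⊕1⊕1⊕1 = 1
p2 (pos 2,3,6,7,10,11,14,15): XOR of data positions = 0⊕1⊕0⊕0⊕1⊕1⊕1 = 0
p4 (pos 4,5,6,7,12,13,14,15): XOR of data positions = 0⊕1⊕0⊕0⊕1⊕1⊕1 = 0
p8 (pos 8,9,10,11,12,13,14,15): XOR of data positions = 0⊕0⊕1⊕0⊕1⊕1⊕1 = 0
Codeword: 100001000010111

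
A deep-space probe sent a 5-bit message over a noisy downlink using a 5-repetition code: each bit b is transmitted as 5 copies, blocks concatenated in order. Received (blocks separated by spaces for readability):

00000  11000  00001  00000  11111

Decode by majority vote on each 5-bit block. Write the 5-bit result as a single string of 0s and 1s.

00001

Block 1 (00000): 0 ones → 0
Block 2 (11000): 2 ones → 0
Block 3 (00001): 1 one → 0
Block 4 (00000): 0 ones → 0
Block 5 (11111): 5 ones → 1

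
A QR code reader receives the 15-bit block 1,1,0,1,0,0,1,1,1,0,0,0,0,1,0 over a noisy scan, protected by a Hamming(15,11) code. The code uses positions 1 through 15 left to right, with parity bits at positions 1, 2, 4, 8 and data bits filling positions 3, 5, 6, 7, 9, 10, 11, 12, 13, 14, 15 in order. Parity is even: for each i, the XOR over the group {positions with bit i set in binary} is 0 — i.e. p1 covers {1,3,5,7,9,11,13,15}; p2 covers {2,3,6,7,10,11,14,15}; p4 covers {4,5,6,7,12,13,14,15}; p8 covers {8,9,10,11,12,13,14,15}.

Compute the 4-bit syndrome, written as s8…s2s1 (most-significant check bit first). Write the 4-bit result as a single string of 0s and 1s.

s1 (pos 1,3,5,7,9,11,13,15): 1⊕0⊕0⊕1⊕1⊕0⊕0⊕0 = 1
s2 (pos 2,3,6,7,10,11,14,15): 1⊕0⊕0⊕1⊕0⊕0⊕1⊕0 = 1
s4 (pos 4,5,6,7,12,13,14,15): 1⊕0⊕0⊕1⊕0⊕0⊕1⊕0 = 1
s8 (pos 8,9,10,11,12,13,14,15): 1⊕1⊕0⊕0⊕0⊕0⊕1⊕0 = 1
Syndrome s8…s1 = 1111 → error at position 15.

1111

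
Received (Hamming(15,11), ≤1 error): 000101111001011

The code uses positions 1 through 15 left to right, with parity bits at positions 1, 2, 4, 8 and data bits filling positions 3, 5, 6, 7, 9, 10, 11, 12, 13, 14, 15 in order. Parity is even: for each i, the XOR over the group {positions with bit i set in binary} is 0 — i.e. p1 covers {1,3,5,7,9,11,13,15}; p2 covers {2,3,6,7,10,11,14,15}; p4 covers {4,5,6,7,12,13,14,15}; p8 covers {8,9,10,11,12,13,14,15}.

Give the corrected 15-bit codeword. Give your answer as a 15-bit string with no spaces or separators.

s1 (pos 1,3,5,7,9,11,13,15): 0⊕0⊕0⊕1⊕1⊕0⊕0⊕1 = 1
s2 (pos 2,3,6,7,10,11,14,15): 0⊕0⊕1⊕1⊕0⊕0⊕1⊕1 = 0
s4 (pos 4,5,6,7,12,13,14,15): 1⊕0⊕1⊕1⊕1⊕0⊕1⊕1 = 0
s8 (pos 8,9,10,11,12,13,14,15): 1⊕1⊕0⊕0⊕1⊕0⊕1⊕1 = 1
Syndrome s8…s1 = 1001 → error at position 9.
Flip position 9: 000101111001011 → 000101110001011

000101110001011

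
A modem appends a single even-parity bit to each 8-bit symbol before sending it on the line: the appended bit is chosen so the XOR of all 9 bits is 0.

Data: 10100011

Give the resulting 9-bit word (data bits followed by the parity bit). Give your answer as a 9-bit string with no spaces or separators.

XOR of the 8 data bits: 1⊕0⊕1⊕0⊕0⊕0⊕1⊕1 = 0
Parity bit = 0 (so all 9 bits XOR to 0).

101000110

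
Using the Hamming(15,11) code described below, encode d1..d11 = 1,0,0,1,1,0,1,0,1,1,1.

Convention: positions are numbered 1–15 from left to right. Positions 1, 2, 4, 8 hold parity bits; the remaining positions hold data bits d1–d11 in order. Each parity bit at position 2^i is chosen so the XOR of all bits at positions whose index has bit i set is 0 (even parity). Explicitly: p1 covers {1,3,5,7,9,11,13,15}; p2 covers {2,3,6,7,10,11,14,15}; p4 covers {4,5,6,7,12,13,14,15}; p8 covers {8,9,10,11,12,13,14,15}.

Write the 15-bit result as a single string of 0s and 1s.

Place data at non-parity positions: p1 p2 1 p4 0 0 1 p8 1 0 1 0 1 1 1
p1 (pos 1,3,5,7,9,11,13,15): XOR of data positions = 1⊕0⊕1⊕1⊕1⊕1⊕1 = 0
p2 (pos 2,3,6,7,10,11,14,15): XOR of data positions = 1⊕0⊕1⊕0⊕1⊕1⊕1 = 1
p4 (pos 4,5,6,7,12,13,14,15): XOR of data positions = 0⊕0⊕1⊕0⊕1⊕1⊕1 = 0
p8 (pos 8,9,10,11,12,13,14,15): XOR of data positions = 1⊕0⊕1⊕0⊕1⊕1⊕1 = 1
Codeword: 011000111010111

011000111010111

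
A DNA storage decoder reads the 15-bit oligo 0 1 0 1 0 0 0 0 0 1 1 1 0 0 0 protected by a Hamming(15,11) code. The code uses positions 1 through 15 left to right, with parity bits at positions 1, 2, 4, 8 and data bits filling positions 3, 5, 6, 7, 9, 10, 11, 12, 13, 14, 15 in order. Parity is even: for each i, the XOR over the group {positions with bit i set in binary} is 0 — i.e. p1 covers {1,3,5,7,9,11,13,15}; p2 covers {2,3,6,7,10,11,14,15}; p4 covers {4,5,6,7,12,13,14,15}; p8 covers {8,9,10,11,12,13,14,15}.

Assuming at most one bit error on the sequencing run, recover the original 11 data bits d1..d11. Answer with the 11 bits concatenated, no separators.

00000101000

s1 (pos 1,3,5,7,9,11,13,15): 0⊕0⊕0⊕0⊕0⊕1⊕0⊕0 = 1
s2 (pos 2,3,6,7,10,11,14,15): 1⊕0⊕0⊕0⊕1⊕1⊕0⊕0 = 1
s4 (pos 4,5,6,7,12,13,14,15): 1⊕0⊕0⊕0⊕1⊕0⊕0⊕0 = 0
s8 (pos 8,9,10,11,12,13,14,15): 0⊕0⊕1⊕1⊕1⊕0⊕0⊕0 = 1
Syndrome s8…s1 = 1011 → error at position 11.
Flip position 11: 010100000111000 → 010100000101000
Read data bits from positions 3,5,6,7,9,10,11,12,13,14,15: 00000101000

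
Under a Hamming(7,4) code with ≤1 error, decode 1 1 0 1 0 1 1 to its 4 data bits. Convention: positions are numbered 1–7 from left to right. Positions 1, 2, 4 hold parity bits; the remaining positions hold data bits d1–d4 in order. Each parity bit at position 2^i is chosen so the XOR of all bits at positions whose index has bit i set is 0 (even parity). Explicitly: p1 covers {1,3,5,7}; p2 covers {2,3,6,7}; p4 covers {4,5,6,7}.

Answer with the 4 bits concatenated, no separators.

s1 (pos 1,3,5,7): 1⊕0⊕0⊕1 = 0
s2 (pos 2,3,6,7): 1⊕0⊕1⊕1 = 1
s4 (pos 4,5,6,7): 1⊕0⊕1⊕1 = 1
Syndrome s4…s1 = 110 → error at position 6.
Flip position 6: 1101011 → 1101001
Read data bits from positions 3,5,6,7: 0001

0001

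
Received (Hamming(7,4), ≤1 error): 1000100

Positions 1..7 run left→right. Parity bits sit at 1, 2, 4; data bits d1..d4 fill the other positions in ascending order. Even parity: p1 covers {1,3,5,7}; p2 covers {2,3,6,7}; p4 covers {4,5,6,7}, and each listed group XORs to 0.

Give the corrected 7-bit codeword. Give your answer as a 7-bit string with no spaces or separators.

s1 (pos 1,3,5,7): 1⊕0⊕1⊕0 = 0
s2 (pos 2,3,6,7): 0⊕0⊕0⊕0 = 0
s4 (pos 4,5,6,7): 0⊕1⊕0⊕0 = 1
Syndrome s4…s1 = 100 → error at position 4.
Flip position 4: 1000100 → 1001100

1001100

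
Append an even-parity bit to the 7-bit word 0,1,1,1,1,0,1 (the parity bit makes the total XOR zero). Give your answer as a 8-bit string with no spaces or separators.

01111011

XOR of the 7 data bits: 0⊕1⊕1⊕1⊕1⊕0⊕1 = 1
Parity bit = 1 (so all 8 bits XOR to 0).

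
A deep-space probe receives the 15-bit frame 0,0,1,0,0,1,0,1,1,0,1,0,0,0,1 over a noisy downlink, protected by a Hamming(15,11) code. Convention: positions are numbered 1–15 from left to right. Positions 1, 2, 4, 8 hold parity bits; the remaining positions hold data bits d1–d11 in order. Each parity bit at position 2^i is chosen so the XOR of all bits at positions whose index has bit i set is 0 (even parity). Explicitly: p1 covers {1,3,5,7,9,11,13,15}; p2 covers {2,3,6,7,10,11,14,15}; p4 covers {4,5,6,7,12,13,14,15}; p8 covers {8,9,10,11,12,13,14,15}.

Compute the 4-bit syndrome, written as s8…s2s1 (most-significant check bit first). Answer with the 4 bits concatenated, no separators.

0000

s1 (pos 1,3,5,7,9,11,13,15): 0⊕1⊕0⊕0⊕1⊕1⊕0⊕1 = 0
s2 (pos 2,3,6,7,10,11,14,15): 0⊕1⊕1⊕0⊕0⊕1⊕0⊕1 = 0
s4 (pos 4,5,6,7,12,13,14,15): 0⊕0⊕1⊕0⊕0⊕0⊕0⊕1 = 0
s8 (pos 8,9,10,11,12,13,14,15): 1⊕1⊕0⊕1⊕0⊕0⊕0⊕1 = 0
Syndrome s8…s1 = 0000 → no error.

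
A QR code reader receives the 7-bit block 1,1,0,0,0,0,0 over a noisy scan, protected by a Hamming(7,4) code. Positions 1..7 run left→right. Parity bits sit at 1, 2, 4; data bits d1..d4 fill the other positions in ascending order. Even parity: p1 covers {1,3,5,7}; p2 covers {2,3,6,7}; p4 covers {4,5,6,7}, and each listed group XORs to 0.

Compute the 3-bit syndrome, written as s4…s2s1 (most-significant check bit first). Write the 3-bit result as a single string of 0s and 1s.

s1 (pos 1,3,5,7): 1⊕0⊕0⊕0 = 1
s2 (pos 2,3,6,7): 1⊕0⊕0⊕0 = 1
s4 (pos 4,5,6,7): 0⊕0⊕0⊕0 = 0
Syndrome s4…s1 = 011 → error at position 3.

011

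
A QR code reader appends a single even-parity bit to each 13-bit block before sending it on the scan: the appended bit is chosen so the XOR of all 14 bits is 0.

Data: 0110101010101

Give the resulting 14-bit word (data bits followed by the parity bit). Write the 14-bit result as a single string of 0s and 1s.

XOR of the 13 data bits: 0⊕1⊕1⊕0⊕1⊕0⊕1⊕0⊕1⊕0⊕1⊕0⊕1 = 1
Parity bit = 1 (so all 14 bits XOR to 0).

01101010101011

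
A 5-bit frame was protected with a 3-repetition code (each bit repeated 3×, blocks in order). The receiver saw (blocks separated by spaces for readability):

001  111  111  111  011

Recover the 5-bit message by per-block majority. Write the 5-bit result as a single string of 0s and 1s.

Block 1 (001): 1 one → 0
Block 2 (111): 3 ones → 1
Block 3 (111): 3 ones → 1
Block 4 (111): 3 ones → 1
Block 5 (011): 2 ones → 1

01111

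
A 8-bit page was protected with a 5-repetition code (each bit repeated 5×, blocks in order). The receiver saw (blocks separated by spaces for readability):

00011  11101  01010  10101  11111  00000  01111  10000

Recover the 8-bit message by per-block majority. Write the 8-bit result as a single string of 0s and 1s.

01011010

Block 1 (00011): 2 ones → 0
Block 2 (11101): 4 ones → 1
Block 3 (01010): 2 ones → 0
Block 4 (10101): 3 ones → 1
Block 5 (11111): 5 ones → 1
Block 6 (00000): 0 ones → 0
Block 7 (01111): 4 ones → 1
Block 8 (10000): 1 one → 0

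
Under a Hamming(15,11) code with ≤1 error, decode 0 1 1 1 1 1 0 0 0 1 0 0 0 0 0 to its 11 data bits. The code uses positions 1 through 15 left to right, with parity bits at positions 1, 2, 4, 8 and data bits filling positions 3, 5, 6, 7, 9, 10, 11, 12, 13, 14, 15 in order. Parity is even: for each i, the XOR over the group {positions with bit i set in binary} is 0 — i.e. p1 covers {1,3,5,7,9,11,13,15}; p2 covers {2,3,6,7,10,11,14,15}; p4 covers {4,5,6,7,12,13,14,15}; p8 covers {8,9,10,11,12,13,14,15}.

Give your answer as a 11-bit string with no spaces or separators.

s1 (pos 1,3,5,7,9,11,13,15): 0⊕1⊕1⊕0⊕0⊕0⊕0⊕0 = 0
s2 (pos 2,3,6,7,10,11,14,15): 1⊕1⊕1⊕0⊕1⊕0⊕0⊕0 = 0
s4 (pos 4,5,6,7,12,13,14,15): 1⊕1⊕1⊕0⊕0⊕0⊕0⊕0 = 1
s8 (pos 8,9,10,11,12,13,14,15): 0⊕0⊕1⊕0⊕0⊕0⊕0⊕0 = 1
Syndrome s8…s1 = 1100 → error at position 12.
Flip position 12: 011111000100000 → 011111000101000
Read data bits from positions 3,5,6,7,9,10,11,12,13,14,15: 11100101000

11100101000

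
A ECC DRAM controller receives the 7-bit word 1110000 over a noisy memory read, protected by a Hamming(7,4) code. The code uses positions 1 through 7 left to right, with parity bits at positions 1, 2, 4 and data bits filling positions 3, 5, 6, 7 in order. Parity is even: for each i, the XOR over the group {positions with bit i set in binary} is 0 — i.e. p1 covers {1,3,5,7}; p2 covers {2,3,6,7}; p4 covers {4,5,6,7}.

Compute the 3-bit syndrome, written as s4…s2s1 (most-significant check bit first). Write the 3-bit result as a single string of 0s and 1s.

000

s1 (pos 1,3,5,7): 1⊕1⊕0⊕0 = 0
s2 (pos 2,3,6,7): 1⊕1⊕0⊕0 = 0
s4 (pos 4,5,6,7): 0⊕0⊕0⊕0 = 0
Syndrome s4…s1 = 000 → no error.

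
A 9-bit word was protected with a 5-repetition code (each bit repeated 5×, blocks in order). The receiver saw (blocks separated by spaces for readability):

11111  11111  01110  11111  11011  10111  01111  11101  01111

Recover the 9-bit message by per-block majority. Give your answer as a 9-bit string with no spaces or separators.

111111111

Block 1 (11111): 5 ones → 1
Block 2 (11111): 5 ones → 1
Block 3 (01110): 3 ones → 1
Block 4 (11111): 5 ones → 1
Block 5 (11011): 4 ones → 1
Block 6 (10111): 4 ones → 1
Block 7 (01111): 4 ones → 1
Block 8 (11101): 4 ones → 1
Block 9 (01111): 4 ones → 1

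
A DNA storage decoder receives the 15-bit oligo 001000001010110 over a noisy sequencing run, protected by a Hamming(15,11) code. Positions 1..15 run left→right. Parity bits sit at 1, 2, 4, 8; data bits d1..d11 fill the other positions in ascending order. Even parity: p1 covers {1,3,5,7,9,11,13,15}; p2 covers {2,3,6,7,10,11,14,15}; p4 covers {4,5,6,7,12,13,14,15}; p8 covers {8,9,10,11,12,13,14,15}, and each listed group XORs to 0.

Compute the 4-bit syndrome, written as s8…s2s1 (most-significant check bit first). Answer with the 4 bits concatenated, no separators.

s1 (pos 1,3,5,7,9,11,13,15): 0⊕1⊕0⊕0⊕1⊕1⊕1⊕0 = 0
s2 (pos 2,3,6,7,10,11,14,15): 0⊕1⊕0⊕0⊕0⊕1⊕1⊕0 = 1
s4 (pos 4,5,6,7,12,13,14,15): 0⊕0⊕0⊕0⊕0⊕1⊕1⊕0 = 0
s8 (pos 8,9,10,11,12,13,14,15): 0⊕1⊕0⊕1⊕0⊕1⊕1⊕0 = 0
Syndrome s8…s1 = 0010 → error at position 2.

0010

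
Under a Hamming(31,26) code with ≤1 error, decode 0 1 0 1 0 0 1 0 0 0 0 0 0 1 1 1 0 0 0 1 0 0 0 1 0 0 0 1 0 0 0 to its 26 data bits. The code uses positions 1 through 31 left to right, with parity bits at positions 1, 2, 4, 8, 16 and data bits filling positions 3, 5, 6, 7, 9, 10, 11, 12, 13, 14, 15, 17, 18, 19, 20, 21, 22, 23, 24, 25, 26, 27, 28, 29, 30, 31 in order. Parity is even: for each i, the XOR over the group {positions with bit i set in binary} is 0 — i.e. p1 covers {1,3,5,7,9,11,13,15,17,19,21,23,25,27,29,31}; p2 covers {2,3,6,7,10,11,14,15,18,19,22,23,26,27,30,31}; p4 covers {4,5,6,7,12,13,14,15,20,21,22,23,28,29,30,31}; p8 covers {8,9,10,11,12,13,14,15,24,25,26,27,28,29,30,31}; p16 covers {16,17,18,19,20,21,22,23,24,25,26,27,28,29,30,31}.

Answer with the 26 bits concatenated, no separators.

00010000011000100010001000

s1 (pos 1,3,5,7,9,11,13,15,17,19,21,23,25,27,29,31): 0⊕0⊕0⊕1⊕0⊕0⊕0⊕1⊕0⊕0⊕0⊕0⊕0⊕0⊕0⊕0 = 0
s2 (pos 2,3,6,7,10,11,14,15,18,19,22,23,26,27,30,31): 1⊕0⊕0⊕1⊕0⊕0⊕1⊕1⊕0⊕0⊕0⊕0⊕0⊕0⊕0⊕0 = 0
s4 (pos 4,5,6,7,12,13,14,15,20,21,22,23,28,29,30,31): 1⊕0⊕0⊕1⊕0⊕0⊕1⊕1⊕1⊕0⊕0⊕0⊕1⊕0⊕0⊕0 = 0
s8 (pos 8,9,10,11,12,13,14,15,24,25,26,27,28,29,30,31): 0⊕0⊕0⊕0⊕0⊕0⊕1⊕1⊕1⊕0⊕0⊕0⊕1⊕0⊕0⊕0 = 0
s16 (pos 16,17,18,19,20,21,22,23,24,25,26,27,28,29,30,31): 1⊕0⊕0⊕0⊕1⊕0⊕0⊕0⊕1⊕0⊕0⊕0⊕1⊕0⊕0⊕0 = 0
Syndrome s16…s1 = 00000 → no error.
Read data bits from positions 3,5,6,7,9,10,11,12,13,14,15,17,18,19,20,21,22,23,24,25,26,27,28,29,30,31: 00010000011000100010001000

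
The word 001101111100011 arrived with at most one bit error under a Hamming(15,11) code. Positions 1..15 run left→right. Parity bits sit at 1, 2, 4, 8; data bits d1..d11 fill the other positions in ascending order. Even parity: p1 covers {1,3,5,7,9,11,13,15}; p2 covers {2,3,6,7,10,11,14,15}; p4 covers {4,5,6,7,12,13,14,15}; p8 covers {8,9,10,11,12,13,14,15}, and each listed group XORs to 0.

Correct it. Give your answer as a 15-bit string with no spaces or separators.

001101111101011

s1 (pos 1,3,5,7,9,11,13,15): 0⊕1⊕0⊕1⊕1⊕0⊕0⊕1 = 0
s2 (pos 2,3,6,7,10,11,14,15): 0⊕1⊕1⊕1⊕1⊕0⊕1⊕1 = 0
s4 (pos 4,5,6,7,12,13,14,15): 1⊕0⊕1⊕1⊕0⊕0⊕1⊕1 = 1
s8 (pos 8,9,10,11,12,13,14,15): 1⊕1⊕1⊕0⊕0⊕0⊕1⊕1 = 1
Syndrome s8…s1 = 1100 → error at position 12.
Flip position 12: 001101111100011 → 001101111101011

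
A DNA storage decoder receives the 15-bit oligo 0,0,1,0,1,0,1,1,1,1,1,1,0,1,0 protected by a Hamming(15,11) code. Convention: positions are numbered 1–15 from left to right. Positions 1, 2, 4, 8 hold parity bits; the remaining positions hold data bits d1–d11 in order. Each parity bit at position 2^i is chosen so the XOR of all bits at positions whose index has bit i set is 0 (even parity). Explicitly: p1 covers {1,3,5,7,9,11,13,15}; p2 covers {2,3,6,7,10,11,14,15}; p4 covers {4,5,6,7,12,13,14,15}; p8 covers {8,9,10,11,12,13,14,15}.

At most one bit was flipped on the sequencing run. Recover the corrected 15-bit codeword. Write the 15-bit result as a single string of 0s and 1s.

s1 (pos 1,3,5,7,9,11,13,15): 0⊕1⊕1⊕1⊕1⊕1⊕0⊕0 = 1
s2 (pos 2,3,6,7,10,11,14,15): 0⊕1⊕0⊕1⊕1⊕1⊕1⊕0 = 1
s4 (pos 4,5,6,7,12,13,14,15): 0⊕1⊕0⊕1⊕1⊕0⊕1⊕0 = 0
s8 (pos 8,9,10,11,12,13,14,15): 1⊕1⊕1⊕1⊕1⊕0⊕1⊕0 = 0
Syndrome s8…s1 = 0011 → error at position 3.
Flip position 3: 001010111111010 → 000010111111010

000010111111010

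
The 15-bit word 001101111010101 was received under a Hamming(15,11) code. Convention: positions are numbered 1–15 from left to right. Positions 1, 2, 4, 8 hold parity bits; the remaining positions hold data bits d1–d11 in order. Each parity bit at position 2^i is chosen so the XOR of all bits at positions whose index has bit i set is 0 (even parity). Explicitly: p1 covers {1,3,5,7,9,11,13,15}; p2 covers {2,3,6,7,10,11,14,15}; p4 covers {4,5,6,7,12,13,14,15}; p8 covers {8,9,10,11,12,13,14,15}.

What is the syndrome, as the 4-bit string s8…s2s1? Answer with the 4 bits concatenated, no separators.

s1 (pos 1,3,5,7,9,11,13,15): 0⊕1⊕0⊕1⊕1⊕1⊕1⊕1 = 0
s2 (pos 2,3,6,7,10,11,14,15): 0⊕1⊕1⊕1⊕0⊕1⊕0⊕1 = 1
s4 (pos 4,5,6,7,12,13,14,15): 1⊕0⊕1⊕1⊕0⊕1⊕0⊕1 = 1
s8 (pos 8,9,10,11,12,13,14,15): 1⊕1⊕0⊕1⊕0⊕1⊕0⊕1 = 1
Syndrome s8…s1 = 1110 → error at position 14.

1110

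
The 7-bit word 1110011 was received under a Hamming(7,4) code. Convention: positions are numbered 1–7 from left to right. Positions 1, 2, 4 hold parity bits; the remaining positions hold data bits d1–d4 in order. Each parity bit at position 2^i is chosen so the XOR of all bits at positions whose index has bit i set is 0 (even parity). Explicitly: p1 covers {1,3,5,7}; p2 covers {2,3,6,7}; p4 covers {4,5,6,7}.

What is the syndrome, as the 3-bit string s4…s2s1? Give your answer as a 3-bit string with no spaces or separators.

s1 (pos 1,3,5,7): 1⊕1⊕0⊕1 = 1
s2 (pos 2,3,6,7): 1⊕1⊕1⊕1 = 0
s4 (pos 4,5,6,7): 0⊕0⊕1⊕1 = 0
Syndrome s4…s1 = 001 → error at position 1.

001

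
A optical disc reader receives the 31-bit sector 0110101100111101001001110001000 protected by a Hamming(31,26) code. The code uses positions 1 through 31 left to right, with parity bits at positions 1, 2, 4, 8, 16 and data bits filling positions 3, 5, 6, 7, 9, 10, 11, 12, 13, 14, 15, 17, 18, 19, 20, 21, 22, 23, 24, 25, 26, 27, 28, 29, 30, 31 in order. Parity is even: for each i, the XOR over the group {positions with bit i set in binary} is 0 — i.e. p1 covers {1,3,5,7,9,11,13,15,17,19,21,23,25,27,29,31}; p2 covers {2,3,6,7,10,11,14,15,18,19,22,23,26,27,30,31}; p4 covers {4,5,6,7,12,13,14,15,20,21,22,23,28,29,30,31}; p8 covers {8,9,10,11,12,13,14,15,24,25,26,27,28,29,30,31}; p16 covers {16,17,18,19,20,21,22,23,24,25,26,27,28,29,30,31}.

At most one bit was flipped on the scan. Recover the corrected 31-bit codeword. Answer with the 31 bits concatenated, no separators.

0110101110111101001001110001000

s1 (pos 1,3,5,7,9,11,13,15,17,19,21,23,25,27,29,31): 0⊕1⊕1⊕1⊕0⊕1⊕1⊕0⊕0⊕1⊕0⊕1⊕0⊕0⊕0⊕0 = 1
s2 (pos 2,3,6,7,10,11,14,15,18,19,22,23,26,27,30,31): 1⊕1⊕0⊕1⊕0⊕1⊕1⊕0⊕0⊕1⊕1⊕1⊕0⊕0⊕0⊕0 = 0
s4 (pos 4,5,6,7,12,13,14,15,20,21,22,23,28,29,30,31): 0⊕1⊕0⊕1⊕1⊕1⊕1⊕0⊕0⊕0⊕1⊕1⊕1⊕0⊕0⊕0 = 0
s8 (pos 8,9,10,11,12,13,14,15,24,25,26,27,28,29,30,31): 1⊕0⊕0⊕1⊕1⊕1⊕1⊕0⊕1⊕0⊕0⊕0⊕1⊕0⊕0⊕0 = 1
s16 (pos 16,17,18,19,20,21,22,23,24,25,26,27,28,29,30,31): 1⊕0⊕0⊕1⊕0⊕0⊕1⊕1⊕1⊕0⊕0⊕0⊕1⊕0⊕0⊕0 = 0
Syndrome s16…s1 = 01001 → error at position 9.
Flip position 9: 0110101100111101001001110001000 → 0110101110111101001001110001000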